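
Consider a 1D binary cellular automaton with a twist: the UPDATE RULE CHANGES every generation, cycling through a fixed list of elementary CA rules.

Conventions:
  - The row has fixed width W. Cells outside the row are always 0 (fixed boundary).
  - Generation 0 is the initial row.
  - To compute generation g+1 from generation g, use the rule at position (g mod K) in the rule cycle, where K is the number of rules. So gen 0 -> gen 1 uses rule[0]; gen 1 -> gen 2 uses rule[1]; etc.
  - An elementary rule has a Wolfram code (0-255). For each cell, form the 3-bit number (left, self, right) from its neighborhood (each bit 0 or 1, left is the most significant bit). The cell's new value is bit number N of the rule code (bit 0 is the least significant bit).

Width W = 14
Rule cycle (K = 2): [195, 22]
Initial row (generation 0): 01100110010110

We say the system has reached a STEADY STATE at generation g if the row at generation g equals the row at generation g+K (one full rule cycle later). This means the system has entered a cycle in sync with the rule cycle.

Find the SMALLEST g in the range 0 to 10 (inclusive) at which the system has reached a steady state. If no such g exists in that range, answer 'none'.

Answer: 6

Derivation:
Gen 0: 01100110010110
Gen 1 (rule 195): 10101010100010
Gen 2 (rule 22): 10101010110111
Gen 3 (rule 195): 00000000010011
Gen 4 (rule 22): 00000000111100
Gen 5 (rule 195): 11111111011101
Gen 6 (rule 22): 00000000000001
Gen 7 (rule 195): 11111111111110
Gen 8 (rule 22): 00000000000001
Gen 9 (rule 195): 11111111111110
Gen 10 (rule 22): 00000000000001
Gen 11 (rule 195): 11111111111110
Gen 12 (rule 22): 00000000000001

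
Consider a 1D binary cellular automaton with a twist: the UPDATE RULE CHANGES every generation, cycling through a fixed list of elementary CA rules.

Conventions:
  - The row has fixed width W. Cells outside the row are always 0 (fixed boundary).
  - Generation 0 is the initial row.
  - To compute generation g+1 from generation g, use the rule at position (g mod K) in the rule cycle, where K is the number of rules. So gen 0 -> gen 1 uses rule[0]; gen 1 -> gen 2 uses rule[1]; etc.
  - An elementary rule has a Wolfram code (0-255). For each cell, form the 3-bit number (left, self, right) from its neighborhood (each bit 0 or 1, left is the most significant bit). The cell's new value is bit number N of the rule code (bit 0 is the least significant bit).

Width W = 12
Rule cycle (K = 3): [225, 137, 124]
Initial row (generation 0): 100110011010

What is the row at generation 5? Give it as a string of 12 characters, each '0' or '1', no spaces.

Gen 0: 100110011010
Gen 1 (rule 225): 000010001100
Gen 2 (rule 137): 111000101001
Gen 3 (rule 124): 101100111101
Gen 4 (rule 225): 010100011110
Gen 5 (rule 137): 000001011100

Answer: 000001011100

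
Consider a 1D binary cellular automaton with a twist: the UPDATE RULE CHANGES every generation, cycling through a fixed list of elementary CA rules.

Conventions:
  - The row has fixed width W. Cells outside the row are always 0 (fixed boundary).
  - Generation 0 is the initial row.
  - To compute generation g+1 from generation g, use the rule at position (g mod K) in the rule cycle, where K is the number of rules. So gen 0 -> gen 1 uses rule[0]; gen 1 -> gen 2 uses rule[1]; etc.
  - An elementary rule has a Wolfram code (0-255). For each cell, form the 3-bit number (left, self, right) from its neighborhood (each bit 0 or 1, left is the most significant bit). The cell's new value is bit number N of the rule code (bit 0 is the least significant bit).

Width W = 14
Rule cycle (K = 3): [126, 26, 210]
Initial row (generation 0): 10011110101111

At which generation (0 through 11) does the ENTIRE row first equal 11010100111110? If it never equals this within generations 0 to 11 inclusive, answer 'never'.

Gen 0: 10011110101111
Gen 1 (rule 126): 11110011111001
Gen 2 (rule 26): 10001110000110
Gen 3 (rule 210): 01010111001011
Gen 4 (rule 126): 11111101111111
Gen 5 (rule 26): 10000001000000
Gen 6 (rule 210): 01000010100000
Gen 7 (rule 126): 11100111110000
Gen 8 (rule 26): 10011100001000
Gen 9 (rule 210): 01101110010100
Gen 10 (rule 126): 11111011111110
Gen 11 (rule 26): 10000010000001

Answer: never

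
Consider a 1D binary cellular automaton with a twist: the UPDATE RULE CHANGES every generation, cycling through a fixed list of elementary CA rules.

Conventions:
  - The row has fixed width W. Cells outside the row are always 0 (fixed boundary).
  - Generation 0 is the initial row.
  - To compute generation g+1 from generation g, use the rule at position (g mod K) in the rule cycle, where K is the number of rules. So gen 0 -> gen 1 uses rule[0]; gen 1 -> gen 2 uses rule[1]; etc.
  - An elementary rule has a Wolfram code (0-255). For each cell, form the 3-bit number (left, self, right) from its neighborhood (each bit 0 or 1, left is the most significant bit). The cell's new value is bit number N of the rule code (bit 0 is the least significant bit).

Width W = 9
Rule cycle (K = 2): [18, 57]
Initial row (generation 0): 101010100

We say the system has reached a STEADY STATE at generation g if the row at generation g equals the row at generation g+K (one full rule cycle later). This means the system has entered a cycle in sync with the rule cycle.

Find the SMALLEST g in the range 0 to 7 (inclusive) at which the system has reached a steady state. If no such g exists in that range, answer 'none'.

Answer: 5

Derivation:
Gen 0: 101010100
Gen 1 (rule 18): 000000010
Gen 2 (rule 57): 111111001
Gen 3 (rule 18): 000000110
Gen 4 (rule 57): 111110101
Gen 5 (rule 18): 000000000
Gen 6 (rule 57): 111111111
Gen 7 (rule 18): 000000000
Gen 8 (rule 57): 111111111
Gen 9 (rule 18): 000000000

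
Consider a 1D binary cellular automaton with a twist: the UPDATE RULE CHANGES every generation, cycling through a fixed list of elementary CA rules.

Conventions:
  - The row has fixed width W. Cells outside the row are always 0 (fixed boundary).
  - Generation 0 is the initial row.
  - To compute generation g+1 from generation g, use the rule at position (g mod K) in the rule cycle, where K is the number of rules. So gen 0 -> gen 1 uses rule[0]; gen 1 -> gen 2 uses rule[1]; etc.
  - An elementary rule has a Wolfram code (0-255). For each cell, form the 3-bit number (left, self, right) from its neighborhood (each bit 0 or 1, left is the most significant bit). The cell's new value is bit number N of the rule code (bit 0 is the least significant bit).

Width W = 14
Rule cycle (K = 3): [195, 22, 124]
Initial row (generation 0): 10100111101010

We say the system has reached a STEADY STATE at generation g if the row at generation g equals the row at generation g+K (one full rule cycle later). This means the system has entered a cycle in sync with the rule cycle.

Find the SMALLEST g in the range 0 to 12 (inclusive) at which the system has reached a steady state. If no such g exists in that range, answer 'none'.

Answer: 11

Derivation:
Gen 0: 10100111101010
Gen 1 (rule 195): 00001011100000
Gen 2 (rule 22): 00011000010000
Gen 3 (rule 124): 00011100011000
Gen 4 (rule 195): 11101101101011
Gen 5 (rule 22): 00000000001000
Gen 6 (rule 124): 00000000001100
Gen 7 (rule 195): 11111111110101
Gen 8 (rule 22): 00000000000101
Gen 9 (rule 124): 00000000000111
Gen 10 (rule 195): 11111111111011
Gen 11 (rule 22): 00000000000000
Gen 12 (rule 124): 00000000000000
Gen 13 (rule 195): 11111111111111
Gen 14 (rule 22): 00000000000000
Gen 15 (rule 124): 00000000000000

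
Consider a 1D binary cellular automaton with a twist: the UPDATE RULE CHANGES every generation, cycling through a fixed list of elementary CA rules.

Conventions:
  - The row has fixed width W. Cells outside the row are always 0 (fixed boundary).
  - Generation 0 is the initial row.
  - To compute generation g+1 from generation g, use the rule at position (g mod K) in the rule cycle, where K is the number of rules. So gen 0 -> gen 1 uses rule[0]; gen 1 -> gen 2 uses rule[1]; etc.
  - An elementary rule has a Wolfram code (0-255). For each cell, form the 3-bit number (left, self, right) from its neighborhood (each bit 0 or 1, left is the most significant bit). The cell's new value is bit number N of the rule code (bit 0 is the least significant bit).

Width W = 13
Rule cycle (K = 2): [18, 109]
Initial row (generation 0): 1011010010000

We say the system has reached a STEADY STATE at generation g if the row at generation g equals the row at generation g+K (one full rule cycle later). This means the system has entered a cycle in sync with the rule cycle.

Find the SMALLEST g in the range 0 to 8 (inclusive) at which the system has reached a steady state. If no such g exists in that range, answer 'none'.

Gen 0: 1011010010000
Gen 1 (rule 18): 0000001101000
Gen 2 (rule 109): 1111101111011
Gen 3 (rule 18): 0000000000000
Gen 4 (rule 109): 1111111111111
Gen 5 (rule 18): 0000000000000
Gen 6 (rule 109): 1111111111111
Gen 7 (rule 18): 0000000000000
Gen 8 (rule 109): 1111111111111
Gen 9 (rule 18): 0000000000000
Gen 10 (rule 109): 1111111111111

Answer: 3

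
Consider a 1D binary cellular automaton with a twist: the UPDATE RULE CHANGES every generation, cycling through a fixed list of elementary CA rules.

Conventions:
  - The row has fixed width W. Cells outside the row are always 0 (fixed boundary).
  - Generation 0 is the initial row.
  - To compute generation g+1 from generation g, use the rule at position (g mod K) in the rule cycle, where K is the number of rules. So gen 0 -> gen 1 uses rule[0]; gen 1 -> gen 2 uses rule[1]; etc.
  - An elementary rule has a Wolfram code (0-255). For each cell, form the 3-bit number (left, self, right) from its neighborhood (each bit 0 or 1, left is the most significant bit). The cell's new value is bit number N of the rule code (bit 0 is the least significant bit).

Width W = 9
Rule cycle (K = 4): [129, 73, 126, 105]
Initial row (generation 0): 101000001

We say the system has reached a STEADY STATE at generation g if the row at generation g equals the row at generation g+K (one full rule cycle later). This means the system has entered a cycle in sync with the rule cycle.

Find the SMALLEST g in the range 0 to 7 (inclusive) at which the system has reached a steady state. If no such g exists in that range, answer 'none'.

Gen 0: 101000001
Gen 1 (rule 129): 000011100
Gen 2 (rule 73): 111010101
Gen 3 (rule 126): 101111111
Gen 4 (rule 105): 011000001
Gen 5 (rule 129): 000011100
Gen 6 (rule 73): 111010101
Gen 7 (rule 126): 101111111
Gen 8 (rule 105): 011000001
Gen 9 (rule 129): 000011100
Gen 10 (rule 73): 111010101
Gen 11 (rule 126): 101111111

Answer: 1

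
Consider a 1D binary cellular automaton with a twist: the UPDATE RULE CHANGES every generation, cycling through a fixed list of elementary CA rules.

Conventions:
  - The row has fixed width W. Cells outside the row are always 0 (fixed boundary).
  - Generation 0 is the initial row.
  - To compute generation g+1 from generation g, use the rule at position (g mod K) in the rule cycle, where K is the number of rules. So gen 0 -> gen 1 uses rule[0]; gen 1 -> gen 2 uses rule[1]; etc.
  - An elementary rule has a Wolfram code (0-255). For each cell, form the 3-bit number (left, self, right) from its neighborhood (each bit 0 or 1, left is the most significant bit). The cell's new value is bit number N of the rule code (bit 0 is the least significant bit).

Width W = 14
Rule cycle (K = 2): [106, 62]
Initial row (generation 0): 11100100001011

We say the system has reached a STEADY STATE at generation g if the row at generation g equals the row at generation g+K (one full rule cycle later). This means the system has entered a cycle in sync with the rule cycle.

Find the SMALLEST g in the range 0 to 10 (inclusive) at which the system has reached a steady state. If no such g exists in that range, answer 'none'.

Answer: none

Derivation:
Gen 0: 11100100001011
Gen 1 (rule 106): 10101000010111
Gen 2 (rule 62): 11111100111100
Gen 3 (rule 106): 10000101100100
Gen 4 (rule 62): 11001111011110
Gen 5 (rule 106): 11011001110010
Gen 6 (rule 62): 10110111001111
Gen 7 (rule 106): 01111101011001
Gen 8 (rule 62): 11000011110111
Gen 9 (rule 106): 11000110011101
Gen 10 (rule 62): 10101101110011
Gen 11 (rule 106): 01011111010111
Gen 12 (rule 62): 11110000111100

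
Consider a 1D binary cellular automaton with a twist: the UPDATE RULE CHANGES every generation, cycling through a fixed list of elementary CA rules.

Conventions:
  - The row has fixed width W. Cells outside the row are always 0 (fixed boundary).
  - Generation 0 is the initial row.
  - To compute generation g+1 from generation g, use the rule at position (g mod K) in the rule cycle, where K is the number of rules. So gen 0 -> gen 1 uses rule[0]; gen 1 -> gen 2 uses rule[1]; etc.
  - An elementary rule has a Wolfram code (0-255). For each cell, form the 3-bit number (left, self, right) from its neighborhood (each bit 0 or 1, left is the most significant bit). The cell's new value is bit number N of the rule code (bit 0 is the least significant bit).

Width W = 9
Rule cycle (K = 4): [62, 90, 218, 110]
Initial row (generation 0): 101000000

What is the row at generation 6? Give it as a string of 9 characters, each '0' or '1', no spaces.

Answer: 000010110

Derivation:
Gen 0: 101000000
Gen 1 (rule 62): 111100000
Gen 2 (rule 90): 100110000
Gen 3 (rule 218): 011111000
Gen 4 (rule 110): 110001000
Gen 5 (rule 62): 101011100
Gen 6 (rule 90): 000010110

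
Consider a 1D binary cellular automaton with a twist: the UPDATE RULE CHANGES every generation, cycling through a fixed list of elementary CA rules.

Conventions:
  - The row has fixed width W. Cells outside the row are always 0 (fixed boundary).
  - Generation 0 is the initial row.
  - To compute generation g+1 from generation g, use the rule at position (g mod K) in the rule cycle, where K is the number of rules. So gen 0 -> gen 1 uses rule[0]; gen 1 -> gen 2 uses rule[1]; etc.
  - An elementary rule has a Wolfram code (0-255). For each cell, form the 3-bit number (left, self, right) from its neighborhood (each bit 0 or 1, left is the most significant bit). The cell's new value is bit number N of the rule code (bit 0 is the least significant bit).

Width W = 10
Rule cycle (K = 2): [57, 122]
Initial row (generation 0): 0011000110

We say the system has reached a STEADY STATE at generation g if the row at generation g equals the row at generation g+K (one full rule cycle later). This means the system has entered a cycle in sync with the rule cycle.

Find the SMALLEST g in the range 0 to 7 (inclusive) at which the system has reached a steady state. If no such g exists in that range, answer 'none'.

Answer: 6

Derivation:
Gen 0: 0011000110
Gen 1 (rule 57): 1010110101
Gen 2 (rule 122): 0101111010
Gen 3 (rule 57): 0011000101
Gen 4 (rule 122): 0111101010
Gen 5 (rule 57): 0100010101
Gen 6 (rule 122): 1010101010
Gen 7 (rule 57): 0101010101
Gen 8 (rule 122): 1010101010
Gen 9 (rule 57): 0101010101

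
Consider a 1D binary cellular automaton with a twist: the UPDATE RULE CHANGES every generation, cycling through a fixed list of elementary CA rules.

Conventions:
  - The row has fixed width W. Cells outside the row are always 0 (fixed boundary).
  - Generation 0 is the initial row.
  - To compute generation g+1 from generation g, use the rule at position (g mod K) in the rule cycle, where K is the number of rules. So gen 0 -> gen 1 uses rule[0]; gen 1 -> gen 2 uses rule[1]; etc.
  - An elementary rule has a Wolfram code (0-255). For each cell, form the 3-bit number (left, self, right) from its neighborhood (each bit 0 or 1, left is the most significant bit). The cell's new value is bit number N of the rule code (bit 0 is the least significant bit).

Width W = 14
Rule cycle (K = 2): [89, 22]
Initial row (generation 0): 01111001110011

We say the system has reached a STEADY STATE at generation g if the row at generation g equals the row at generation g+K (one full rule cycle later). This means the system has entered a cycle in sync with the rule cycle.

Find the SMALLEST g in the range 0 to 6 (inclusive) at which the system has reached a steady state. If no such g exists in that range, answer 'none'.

Answer: 6

Derivation:
Gen 0: 01111001110011
Gen 1 (rule 89): 01001101011011
Gen 2 (rule 22): 11110001000000
Gen 3 (rule 89): 10011100111111
Gen 4 (rule 22): 11100011000000
Gen 5 (rule 89): 10111011111111
Gen 6 (rule 22): 10000000000000
Gen 7 (rule 89): 01111111111111
Gen 8 (rule 22): 10000000000000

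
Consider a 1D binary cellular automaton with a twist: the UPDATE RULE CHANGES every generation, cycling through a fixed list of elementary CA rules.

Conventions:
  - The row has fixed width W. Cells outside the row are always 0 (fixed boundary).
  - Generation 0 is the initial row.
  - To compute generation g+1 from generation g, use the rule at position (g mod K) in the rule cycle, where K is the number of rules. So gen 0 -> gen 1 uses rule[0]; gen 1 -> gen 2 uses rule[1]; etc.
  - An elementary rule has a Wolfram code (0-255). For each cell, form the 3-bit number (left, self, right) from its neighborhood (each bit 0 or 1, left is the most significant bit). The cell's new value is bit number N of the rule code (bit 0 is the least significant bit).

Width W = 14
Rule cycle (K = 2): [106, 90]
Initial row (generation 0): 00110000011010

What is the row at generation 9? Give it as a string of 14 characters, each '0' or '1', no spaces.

Gen 0: 00110000011010
Gen 1 (rule 106): 01110000111100
Gen 2 (rule 90): 11011001100110
Gen 3 (rule 106): 11111011101110
Gen 4 (rule 90): 10001010101011
Gen 5 (rule 106): 00010101010111
Gen 6 (rule 90): 00100000000101
Gen 7 (rule 106): 01000000001010
Gen 8 (rule 90): 10100000010001
Gen 9 (rule 106): 01000000100010

Answer: 01000000100010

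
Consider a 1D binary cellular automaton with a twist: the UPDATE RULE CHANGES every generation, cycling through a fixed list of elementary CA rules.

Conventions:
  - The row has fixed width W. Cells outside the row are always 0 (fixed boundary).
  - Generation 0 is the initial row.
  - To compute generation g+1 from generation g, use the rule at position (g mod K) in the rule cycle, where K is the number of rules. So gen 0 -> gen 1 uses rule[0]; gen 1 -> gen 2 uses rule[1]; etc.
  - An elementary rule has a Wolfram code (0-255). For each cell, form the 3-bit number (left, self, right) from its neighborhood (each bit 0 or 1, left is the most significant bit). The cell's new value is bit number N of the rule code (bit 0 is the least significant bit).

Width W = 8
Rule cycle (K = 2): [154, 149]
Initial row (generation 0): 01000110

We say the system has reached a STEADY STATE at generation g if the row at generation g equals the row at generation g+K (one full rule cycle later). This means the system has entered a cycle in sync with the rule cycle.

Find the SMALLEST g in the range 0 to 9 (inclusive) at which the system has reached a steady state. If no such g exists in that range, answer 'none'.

Answer: 4

Derivation:
Gen 0: 01000110
Gen 1 (rule 154): 10101101
Gen 2 (rule 149): 10100001
Gen 3 (rule 154): 00010010
Gen 4 (rule 149): 11011011
Gen 5 (rule 154): 10010010
Gen 6 (rule 149): 11011011
Gen 7 (rule 154): 10010010
Gen 8 (rule 149): 11011011
Gen 9 (rule 154): 10010010
Gen 10 (rule 149): 11011011
Gen 11 (rule 154): 10010010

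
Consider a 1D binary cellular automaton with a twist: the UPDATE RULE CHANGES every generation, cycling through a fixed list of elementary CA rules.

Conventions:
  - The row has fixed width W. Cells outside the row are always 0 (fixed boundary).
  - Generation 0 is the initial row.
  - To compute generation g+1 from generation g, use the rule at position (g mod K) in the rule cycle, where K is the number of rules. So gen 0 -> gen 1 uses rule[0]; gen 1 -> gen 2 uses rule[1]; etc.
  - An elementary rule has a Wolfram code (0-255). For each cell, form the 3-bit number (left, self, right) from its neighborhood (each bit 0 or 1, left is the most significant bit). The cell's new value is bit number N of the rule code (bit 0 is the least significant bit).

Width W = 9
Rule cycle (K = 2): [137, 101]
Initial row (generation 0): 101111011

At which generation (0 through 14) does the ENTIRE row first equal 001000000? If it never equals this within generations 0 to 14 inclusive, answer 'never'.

Gen 0: 101111011
Gen 1 (rule 137): 001110010
Gen 2 (rule 101): 100010010
Gen 3 (rule 137): 001000000
Gen 4 (rule 101): 101011111
Gen 5 (rule 137): 000011110
Gen 6 (rule 101): 111000010
Gen 7 (rule 137): 110011000
Gen 8 (rule 101): 010001011
Gen 9 (rule 137): 000100010
Gen 10 (rule 101): 110101010
Gen 11 (rule 137): 100000000
Gen 12 (rule 101): 101111111
Gen 13 (rule 137): 001111110
Gen 14 (rule 101): 100000010

Answer: 3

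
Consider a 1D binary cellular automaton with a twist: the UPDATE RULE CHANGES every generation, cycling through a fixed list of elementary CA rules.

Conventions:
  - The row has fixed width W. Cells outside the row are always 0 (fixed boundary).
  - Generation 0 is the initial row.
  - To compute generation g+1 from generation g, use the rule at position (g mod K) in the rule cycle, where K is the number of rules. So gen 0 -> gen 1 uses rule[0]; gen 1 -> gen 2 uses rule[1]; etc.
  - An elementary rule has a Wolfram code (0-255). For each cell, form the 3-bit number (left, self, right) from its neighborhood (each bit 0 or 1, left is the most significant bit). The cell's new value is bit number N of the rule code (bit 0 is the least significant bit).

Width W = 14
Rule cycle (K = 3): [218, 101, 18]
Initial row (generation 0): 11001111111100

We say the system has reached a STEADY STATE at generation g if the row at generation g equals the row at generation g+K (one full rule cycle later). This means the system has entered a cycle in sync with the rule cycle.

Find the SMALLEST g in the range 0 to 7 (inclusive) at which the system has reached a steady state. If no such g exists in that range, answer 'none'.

Answer: 6

Derivation:
Gen 0: 11001111111100
Gen 1 (rule 218): 11111111111110
Gen 2 (rule 101): 00000000000010
Gen 3 (rule 18): 00000000000101
Gen 4 (rule 218): 00000000001000
Gen 5 (rule 101): 11111111101011
Gen 6 (rule 18): 00000000000000
Gen 7 (rule 218): 00000000000000
Gen 8 (rule 101): 11111111111111
Gen 9 (rule 18): 00000000000000
Gen 10 (rule 218): 00000000000000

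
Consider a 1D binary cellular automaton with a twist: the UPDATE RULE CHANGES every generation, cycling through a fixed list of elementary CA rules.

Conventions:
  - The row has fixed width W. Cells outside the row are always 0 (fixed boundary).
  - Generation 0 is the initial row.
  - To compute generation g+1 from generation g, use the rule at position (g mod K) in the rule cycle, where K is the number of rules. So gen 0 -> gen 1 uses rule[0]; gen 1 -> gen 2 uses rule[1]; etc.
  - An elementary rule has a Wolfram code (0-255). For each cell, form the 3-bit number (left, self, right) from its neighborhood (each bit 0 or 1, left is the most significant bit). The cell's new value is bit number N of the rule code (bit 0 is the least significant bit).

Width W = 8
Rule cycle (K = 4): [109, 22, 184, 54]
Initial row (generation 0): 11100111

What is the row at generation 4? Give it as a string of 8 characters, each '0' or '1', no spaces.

Gen 0: 11100111
Gen 1 (rule 109): 10100101
Gen 2 (rule 22): 10111101
Gen 3 (rule 184): 01111010
Gen 4 (rule 54): 10000111

Answer: 10000111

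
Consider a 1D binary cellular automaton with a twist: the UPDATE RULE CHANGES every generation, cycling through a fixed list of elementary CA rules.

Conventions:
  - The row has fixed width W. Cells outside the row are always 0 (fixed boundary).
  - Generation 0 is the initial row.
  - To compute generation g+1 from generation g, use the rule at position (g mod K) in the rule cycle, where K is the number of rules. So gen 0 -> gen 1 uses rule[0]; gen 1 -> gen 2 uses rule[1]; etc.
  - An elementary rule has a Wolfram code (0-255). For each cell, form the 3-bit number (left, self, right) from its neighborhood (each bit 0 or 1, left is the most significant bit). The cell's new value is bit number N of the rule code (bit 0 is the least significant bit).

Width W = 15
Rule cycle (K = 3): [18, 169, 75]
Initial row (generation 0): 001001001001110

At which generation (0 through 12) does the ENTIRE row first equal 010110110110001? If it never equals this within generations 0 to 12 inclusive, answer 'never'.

Gen 0: 001001001001110
Gen 1 (rule 18): 010110110110001
Gen 2 (rule 169): 001101101100100
Gen 3 (rule 75): 111101101101001
Gen 4 (rule 18): 000000000000110
Gen 5 (rule 169): 111111111110100
Gen 6 (rule 75): 100000000010001
Gen 7 (rule 18): 010000000101010
Gen 8 (rule 169): 000111110010100
Gen 9 (rule 75): 111100010100001
Gen 10 (rule 18): 000010100010010
Gen 11 (rule 169): 111001001000000
Gen 12 (rule 75): 101010010011111

Answer: 1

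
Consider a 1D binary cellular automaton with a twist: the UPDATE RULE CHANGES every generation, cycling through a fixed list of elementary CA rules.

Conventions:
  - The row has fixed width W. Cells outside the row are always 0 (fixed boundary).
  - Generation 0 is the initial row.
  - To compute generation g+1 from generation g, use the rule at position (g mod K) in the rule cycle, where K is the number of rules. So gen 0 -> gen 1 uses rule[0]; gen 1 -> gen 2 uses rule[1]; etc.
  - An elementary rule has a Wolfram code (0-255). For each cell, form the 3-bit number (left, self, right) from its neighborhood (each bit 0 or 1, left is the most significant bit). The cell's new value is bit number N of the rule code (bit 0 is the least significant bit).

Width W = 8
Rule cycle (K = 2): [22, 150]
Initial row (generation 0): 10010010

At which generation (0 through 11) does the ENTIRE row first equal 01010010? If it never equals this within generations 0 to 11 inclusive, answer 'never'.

Answer: never

Derivation:
Gen 0: 10010010
Gen 1 (rule 22): 11111111
Gen 2 (rule 150): 01111110
Gen 3 (rule 22): 10000001
Gen 4 (rule 150): 11000011
Gen 5 (rule 22): 00100100
Gen 6 (rule 150): 01111110
Gen 7 (rule 22): 10000001
Gen 8 (rule 150): 11000011
Gen 9 (rule 22): 00100100
Gen 10 (rule 150): 01111110
Gen 11 (rule 22): 10000001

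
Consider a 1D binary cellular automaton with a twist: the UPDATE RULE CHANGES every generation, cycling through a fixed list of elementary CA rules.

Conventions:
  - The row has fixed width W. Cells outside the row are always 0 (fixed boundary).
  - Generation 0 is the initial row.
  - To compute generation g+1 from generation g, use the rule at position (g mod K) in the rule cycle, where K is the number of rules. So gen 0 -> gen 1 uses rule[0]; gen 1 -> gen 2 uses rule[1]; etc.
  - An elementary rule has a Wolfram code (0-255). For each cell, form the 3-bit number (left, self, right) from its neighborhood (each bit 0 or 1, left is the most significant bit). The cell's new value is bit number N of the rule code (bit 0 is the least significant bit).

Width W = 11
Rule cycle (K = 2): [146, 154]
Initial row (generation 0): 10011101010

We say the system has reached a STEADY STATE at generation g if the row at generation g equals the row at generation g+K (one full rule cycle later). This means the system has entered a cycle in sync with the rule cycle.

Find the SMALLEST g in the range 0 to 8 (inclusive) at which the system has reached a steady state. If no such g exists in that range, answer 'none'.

Answer: none

Derivation:
Gen 0: 10011101010
Gen 1 (rule 146): 01101000001
Gen 2 (rule 154): 11000100010
Gen 3 (rule 146): 00101010101
Gen 4 (rule 154): 01000000000
Gen 5 (rule 146): 10100000000
Gen 6 (rule 154): 00010000000
Gen 7 (rule 146): 00101000000
Gen 8 (rule 154): 01000100000
Gen 9 (rule 146): 10101010000
Gen 10 (rule 154): 00000001000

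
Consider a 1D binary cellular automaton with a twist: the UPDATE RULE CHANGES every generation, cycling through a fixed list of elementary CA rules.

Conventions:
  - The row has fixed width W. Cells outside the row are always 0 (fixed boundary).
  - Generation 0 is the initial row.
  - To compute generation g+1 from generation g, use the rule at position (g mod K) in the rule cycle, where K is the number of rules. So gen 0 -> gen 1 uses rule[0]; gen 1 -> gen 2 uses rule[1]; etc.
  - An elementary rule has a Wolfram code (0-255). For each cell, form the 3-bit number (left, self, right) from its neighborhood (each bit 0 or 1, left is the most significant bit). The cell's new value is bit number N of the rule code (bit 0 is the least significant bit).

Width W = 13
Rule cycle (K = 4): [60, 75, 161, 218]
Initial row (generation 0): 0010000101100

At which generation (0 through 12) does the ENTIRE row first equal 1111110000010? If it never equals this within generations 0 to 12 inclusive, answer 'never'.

Answer: never

Derivation:
Gen 0: 0010000101100
Gen 1 (rule 60): 0011000111010
Gen 2 (rule 75): 1111011101000
Gen 3 (rule 161): 0110101010011
Gen 4 (rule 218): 1110000001111
Gen 5 (rule 60): 1001000001000
Gen 6 (rule 75): 0010011110011
Gen 7 (rule 161): 1000001100000
Gen 8 (rule 218): 0100011110000
Gen 9 (rule 60): 0110010001000
Gen 10 (rule 75): 1110100110011
Gen 11 (rule 161): 0101000000000
Gen 12 (rule 218): 1000100000000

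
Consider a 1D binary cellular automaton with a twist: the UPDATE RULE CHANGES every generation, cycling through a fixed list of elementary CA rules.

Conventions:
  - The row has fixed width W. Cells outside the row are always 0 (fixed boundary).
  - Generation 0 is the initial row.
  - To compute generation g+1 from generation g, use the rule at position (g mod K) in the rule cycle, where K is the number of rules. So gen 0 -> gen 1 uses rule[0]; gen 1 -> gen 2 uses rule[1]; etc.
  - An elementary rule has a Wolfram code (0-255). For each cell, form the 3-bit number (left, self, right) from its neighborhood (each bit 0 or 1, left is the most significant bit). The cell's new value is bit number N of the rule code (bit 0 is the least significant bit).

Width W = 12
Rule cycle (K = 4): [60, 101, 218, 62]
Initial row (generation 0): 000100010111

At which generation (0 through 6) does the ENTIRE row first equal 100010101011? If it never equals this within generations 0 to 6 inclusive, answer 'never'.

Gen 0: 000100010111
Gen 1 (rule 60): 000110011100
Gen 2 (rule 101): 110010000101
Gen 3 (rule 218): 111101001000
Gen 4 (rule 62): 100011111100
Gen 5 (rule 60): 110010000010
Gen 6 (rule 101): 010010111010

Answer: never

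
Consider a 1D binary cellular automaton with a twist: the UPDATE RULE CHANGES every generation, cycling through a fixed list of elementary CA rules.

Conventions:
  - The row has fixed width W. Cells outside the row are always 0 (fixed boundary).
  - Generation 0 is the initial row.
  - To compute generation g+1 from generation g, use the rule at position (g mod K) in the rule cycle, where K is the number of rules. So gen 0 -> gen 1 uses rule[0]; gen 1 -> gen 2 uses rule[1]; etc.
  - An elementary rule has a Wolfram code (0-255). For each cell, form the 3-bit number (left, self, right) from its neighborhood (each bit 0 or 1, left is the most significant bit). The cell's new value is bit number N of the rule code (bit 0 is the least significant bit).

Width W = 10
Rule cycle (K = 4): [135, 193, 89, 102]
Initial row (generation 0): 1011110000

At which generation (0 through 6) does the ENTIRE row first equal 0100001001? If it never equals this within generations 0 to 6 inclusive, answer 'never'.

Gen 0: 1011110000
Gen 1 (rule 135): 1001100111
Gen 2 (rule 193): 0000100011
Gen 3 (rule 89): 1110011011
Gen 4 (rule 102): 0010101101
Gen 5 (rule 135): 1110100001
Gen 6 (rule 193): 0110001100

Answer: never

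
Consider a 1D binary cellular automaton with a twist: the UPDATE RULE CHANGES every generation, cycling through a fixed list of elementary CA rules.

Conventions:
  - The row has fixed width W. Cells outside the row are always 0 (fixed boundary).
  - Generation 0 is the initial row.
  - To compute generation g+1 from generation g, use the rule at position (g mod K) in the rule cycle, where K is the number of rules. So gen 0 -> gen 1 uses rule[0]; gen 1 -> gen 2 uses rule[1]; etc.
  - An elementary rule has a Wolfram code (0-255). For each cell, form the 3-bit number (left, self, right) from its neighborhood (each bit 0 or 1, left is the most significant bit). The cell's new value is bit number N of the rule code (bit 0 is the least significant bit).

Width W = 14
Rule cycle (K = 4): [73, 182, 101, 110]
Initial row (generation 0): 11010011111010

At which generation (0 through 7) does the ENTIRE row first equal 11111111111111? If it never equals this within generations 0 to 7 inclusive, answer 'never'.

Gen 0: 11010011111010
Gen 1 (rule 73): 11000010001000
Gen 2 (rule 182): 00100111011100
Gen 3 (rule 101): 10100001100101
Gen 4 (rule 110): 11100011101111
Gen 5 (rule 73): 10101010101001
Gen 6 (rule 182): 11111111111111
Gen 7 (rule 101): 00000000000001

Answer: 6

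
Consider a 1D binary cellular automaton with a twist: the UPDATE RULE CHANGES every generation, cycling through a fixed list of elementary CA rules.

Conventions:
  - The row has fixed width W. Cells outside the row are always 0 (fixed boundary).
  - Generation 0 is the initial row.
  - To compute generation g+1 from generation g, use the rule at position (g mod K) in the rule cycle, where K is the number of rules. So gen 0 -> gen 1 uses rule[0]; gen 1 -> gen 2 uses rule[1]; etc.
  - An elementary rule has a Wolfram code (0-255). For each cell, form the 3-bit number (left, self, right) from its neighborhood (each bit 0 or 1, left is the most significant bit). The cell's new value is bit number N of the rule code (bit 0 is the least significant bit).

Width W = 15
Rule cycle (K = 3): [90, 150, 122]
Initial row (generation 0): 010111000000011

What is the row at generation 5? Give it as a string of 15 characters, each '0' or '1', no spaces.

Answer: 101101000000000

Derivation:
Gen 0: 010111000000011
Gen 1 (rule 90): 100101100000111
Gen 2 (rule 150): 111100010001010
Gen 3 (rule 122): 100110101010101
Gen 4 (rule 90): 011110000000000
Gen 5 (rule 150): 101101000000000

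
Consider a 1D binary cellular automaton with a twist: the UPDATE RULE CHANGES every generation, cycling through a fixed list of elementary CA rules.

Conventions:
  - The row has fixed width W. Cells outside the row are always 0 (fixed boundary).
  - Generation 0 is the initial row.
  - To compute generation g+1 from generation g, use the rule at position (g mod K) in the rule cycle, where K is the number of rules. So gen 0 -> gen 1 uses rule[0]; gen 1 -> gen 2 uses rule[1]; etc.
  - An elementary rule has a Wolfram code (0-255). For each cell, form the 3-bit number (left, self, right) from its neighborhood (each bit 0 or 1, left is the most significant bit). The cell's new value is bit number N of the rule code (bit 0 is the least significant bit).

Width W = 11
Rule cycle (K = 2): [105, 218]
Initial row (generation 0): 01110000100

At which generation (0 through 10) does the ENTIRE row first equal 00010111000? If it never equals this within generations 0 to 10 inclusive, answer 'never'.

Answer: never

Derivation:
Gen 0: 01110000100
Gen 1 (rule 105): 01010110001
Gen 2 (rule 218): 10000111010
Gen 3 (rule 105): 00110101100
Gen 4 (rule 218): 01110001110
Gen 5 (rule 105): 01010101010
Gen 6 (rule 218): 10000000001
Gen 7 (rule 105): 00111111100
Gen 8 (rule 218): 01111111110
Gen 9 (rule 105): 01000000010
Gen 10 (rule 218): 10100000101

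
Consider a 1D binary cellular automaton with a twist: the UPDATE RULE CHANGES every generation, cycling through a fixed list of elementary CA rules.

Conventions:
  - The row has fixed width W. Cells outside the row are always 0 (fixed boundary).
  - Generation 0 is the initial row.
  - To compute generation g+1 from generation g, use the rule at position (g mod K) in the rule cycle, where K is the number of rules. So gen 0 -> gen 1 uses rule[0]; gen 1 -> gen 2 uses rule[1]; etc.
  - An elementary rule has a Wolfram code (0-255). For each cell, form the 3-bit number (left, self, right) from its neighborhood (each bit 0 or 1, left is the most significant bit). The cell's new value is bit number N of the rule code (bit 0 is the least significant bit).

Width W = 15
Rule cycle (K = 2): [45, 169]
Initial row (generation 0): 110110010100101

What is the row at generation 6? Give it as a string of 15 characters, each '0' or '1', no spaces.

Answer: 101110001010000

Derivation:
Gen 0: 110110010100101
Gen 1 (rule 45): 101100011100111
Gen 2 (rule 169): 011001011000110
Gen 3 (rule 45): 010001110010100
Gen 4 (rule 169): 000101100001001
Gen 5 (rule 45): 110111001101001
Gen 6 (rule 169): 101110001010000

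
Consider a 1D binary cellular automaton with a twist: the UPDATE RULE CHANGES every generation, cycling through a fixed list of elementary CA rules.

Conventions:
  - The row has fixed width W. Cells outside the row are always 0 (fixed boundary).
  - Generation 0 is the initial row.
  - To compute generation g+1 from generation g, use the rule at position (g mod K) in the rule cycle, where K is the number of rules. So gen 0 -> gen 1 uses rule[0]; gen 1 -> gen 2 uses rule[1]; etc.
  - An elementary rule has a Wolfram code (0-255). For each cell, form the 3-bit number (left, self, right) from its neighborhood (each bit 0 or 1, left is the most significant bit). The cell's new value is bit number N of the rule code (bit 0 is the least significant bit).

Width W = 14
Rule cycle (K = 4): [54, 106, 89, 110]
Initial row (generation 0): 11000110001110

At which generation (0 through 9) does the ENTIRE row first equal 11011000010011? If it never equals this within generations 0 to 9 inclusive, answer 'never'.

Answer: never

Derivation:
Gen 0: 11000110001110
Gen 1 (rule 54): 00101001010001
Gen 2 (rule 106): 01010010100010
Gen 3 (rule 89): 00001000011001
Gen 4 (rule 110): 00011000111011
Gen 5 (rule 54): 00100101000100
Gen 6 (rule 106): 01001010001000
Gen 7 (rule 89): 00100001100111
Gen 8 (rule 110): 01100011101101
Gen 9 (rule 54): 10010100010011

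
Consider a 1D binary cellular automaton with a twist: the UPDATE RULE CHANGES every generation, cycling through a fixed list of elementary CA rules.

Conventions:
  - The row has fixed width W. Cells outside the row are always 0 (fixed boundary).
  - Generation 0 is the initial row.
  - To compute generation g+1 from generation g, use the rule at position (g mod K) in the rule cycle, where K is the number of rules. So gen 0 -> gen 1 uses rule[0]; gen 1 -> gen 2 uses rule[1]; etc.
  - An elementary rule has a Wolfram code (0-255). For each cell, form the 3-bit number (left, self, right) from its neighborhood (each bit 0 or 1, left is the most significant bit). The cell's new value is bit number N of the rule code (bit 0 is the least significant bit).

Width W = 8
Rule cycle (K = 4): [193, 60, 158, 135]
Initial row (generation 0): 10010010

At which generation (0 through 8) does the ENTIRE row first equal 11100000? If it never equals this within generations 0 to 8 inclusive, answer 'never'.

Answer: 7

Derivation:
Gen 0: 10010010
Gen 1 (rule 193): 00000000
Gen 2 (rule 60): 00000000
Gen 3 (rule 158): 00000000
Gen 4 (rule 135): 11111111
Gen 5 (rule 193): 01111111
Gen 6 (rule 60): 01000000
Gen 7 (rule 158): 11100000
Gen 8 (rule 135): 01001111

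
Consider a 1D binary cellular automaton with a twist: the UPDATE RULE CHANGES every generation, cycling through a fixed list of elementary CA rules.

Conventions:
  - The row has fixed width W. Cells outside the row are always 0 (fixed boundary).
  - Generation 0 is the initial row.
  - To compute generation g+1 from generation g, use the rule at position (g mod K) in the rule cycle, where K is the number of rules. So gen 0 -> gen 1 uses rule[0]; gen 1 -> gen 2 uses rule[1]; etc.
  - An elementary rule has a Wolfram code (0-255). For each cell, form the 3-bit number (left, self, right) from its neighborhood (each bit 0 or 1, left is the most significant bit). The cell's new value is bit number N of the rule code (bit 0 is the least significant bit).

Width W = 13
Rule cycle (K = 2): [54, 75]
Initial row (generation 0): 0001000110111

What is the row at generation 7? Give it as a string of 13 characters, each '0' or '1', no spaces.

Gen 0: 0001000110111
Gen 1 (rule 54): 0011101001000
Gen 2 (rule 75): 1110100010011
Gen 3 (rule 54): 0001110111100
Gen 4 (rule 75): 1111010100101
Gen 5 (rule 54): 0000111111111
Gen 6 (rule 75): 1111100000001
Gen 7 (rule 54): 0000010000011

Answer: 0000010000011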